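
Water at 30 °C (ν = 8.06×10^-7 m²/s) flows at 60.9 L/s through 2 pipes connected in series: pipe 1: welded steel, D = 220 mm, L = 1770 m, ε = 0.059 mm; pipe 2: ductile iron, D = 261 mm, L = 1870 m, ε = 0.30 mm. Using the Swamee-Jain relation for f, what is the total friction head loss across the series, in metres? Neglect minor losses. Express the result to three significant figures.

H ≈ 27.2 m

Pipe 1: V = 1.602 m/s, Re = 4.37×10^5, ε/D = 2.68×10^-4, f = 0.01628, h_1 = f(L/D)V²/2g = 17.13 m
Pipe 2: V = 1.138 m/s, Re = 3.69×10^5, ε/D = 0.00115, f = 0.02118, h_2 = f(L/D)V²/2g = 10.02 m
Series → Q common, losses add: H = Σh = 27.16 m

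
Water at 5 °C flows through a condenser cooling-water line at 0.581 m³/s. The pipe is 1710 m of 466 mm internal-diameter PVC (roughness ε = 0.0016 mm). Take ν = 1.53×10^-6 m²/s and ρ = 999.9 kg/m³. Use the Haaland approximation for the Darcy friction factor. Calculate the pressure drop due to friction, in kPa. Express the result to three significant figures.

Δp ≈ 246 kPa

V = 4Q/(πD²) = 4·0.581/(π·0.466²) = 3.407 m/s
Re = VD/ν = 3.407·0.466/1.53×10^-6 = 1.04×10^6 → turbulent
ε/D = 0.0016/466 = 3.43×10^-6
Haaland: f = 0.01157
h_f = f(L/D)V²/(2g) = 0.01157·(1710/0.466)·3.407²/(2·9.81) = 25.12 m
Δp = ρg·h_f = 999.9·9.81·25.12 = 246.4 kPa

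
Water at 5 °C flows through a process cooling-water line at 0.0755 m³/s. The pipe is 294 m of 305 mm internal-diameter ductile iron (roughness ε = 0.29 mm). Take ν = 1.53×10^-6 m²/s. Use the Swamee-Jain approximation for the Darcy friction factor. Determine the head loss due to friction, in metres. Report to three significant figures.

V = 4Q/(πD²) = 4·0.0755/(π·0.305²) = 1.033 m/s
Re = VD/ν = 1.033·0.305/1.53×10^-6 = 2.06×10^5 → turbulent
ε/D = 0.29/305 = 9.51×10^-4
Swamee-Jain: f = 0.02096
h_f = f(L/D)V²/(2g) = 0.02096·(294/0.305)·1.033²/(2·9.81) = 1.100 m

h_f ≈ 1.10 m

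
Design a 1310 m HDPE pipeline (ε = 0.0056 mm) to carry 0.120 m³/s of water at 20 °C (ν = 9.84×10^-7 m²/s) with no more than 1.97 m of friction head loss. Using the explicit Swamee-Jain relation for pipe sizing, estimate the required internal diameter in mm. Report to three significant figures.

Swamee-Jain (Type III): D = 0.66·[ε^1.25·(LQ²/(gh_f))^4.75 + ν·Q^9.4·(L/(gh_f))^5.2]^0.04
LQ²/(gh_f) = 0.9761; L/(gh_f) = 67.79
Term 1 = ε^1.25·(…)^4.75 = 2.43×10^-7; Term 2 = ν·Q^9.4·(…)^5.2 = 7.23×10^-6
D = 0.66·(2.43×10^-7 + 7.23×10^-6)^0.04 = 0.4116 m = 412 mm
Check: V = 0.902 m/s, Re = 3.77×10^5, f = 0.01396, h_f = 1.84 m ≈ 1.97 m ✓

D ≈ 412 mm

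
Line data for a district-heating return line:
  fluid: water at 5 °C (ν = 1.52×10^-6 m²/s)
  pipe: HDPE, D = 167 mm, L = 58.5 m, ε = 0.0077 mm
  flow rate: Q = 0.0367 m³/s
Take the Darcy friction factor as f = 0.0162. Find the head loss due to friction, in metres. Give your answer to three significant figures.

h_f ≈ 0.812 m

V = 4Q/(πD²) = 4·0.0367/(π·0.167²) = 1.675 m/s
h_f = f(L/D)V²/(2g) = 0.01620·(58.5/0.167)·1.675²/(2·9.81) = 0.8120 m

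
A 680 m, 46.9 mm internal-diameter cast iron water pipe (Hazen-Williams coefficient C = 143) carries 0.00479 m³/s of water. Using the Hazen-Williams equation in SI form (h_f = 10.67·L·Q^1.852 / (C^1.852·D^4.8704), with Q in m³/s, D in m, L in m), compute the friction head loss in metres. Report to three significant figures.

h_f = 10.67·680·0.00479^1.852 / (143^1.852·0.0469^4.8704) = 110.9 m

h_f ≈ 111 m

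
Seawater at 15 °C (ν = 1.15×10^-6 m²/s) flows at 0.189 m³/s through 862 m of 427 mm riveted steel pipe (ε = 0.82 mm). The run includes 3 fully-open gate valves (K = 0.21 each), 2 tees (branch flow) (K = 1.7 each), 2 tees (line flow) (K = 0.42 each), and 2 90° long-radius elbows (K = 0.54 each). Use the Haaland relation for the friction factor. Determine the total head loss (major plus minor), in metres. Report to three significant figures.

H_L ≈ 4.75 m

V = 4Q/(πD²) = 1.320 m/s; V²/2g = 0.08878 m
Re = 4.90×10^5, ε/D = 0.00192 → f = 0.02355 (Haaland)
Major: h_f = f(L/D)·V²/2g = 0.02355·2019·0.08878 = 4.222 m
Minor: ΣK = 5.95; h_m = ΣK·V²/2g = 0.5283 m
Total H_L = 4.222 + 0.5283 = 4.750 m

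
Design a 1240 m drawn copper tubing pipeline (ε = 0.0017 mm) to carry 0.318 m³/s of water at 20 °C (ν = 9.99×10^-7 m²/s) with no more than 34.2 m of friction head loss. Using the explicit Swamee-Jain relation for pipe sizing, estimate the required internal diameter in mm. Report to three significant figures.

Swamee-Jain (Type III): D = 0.66·[ε^1.25·(LQ²/(gh_f))^4.75 + ν·Q^9.4·(L/(gh_f))^5.2]^0.04
LQ²/(gh_f) = 0.3737; L/(gh_f) = 3.696
Term 1 = ε^1.25·(…)^4.75 = 5.73×10^-10; Term 2 = ν·Q^9.4·(…)^5.2 = 1.88×10^-8
D = 0.66·(5.73×10^-10 + 1.88×10^-8)^0.04 = 0.3244 m = 324 mm
Check: V = 3.85 m/s, Re = 1.25×10^6, f = 0.01133, h_f = 32.7 m ≈ 34.2 m ✓

D ≈ 324 mm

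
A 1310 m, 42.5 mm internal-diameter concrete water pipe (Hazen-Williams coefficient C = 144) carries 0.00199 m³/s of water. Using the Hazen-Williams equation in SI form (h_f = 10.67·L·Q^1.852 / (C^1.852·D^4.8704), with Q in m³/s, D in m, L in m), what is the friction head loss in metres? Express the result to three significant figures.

h_f = 10.67·1310·0.00199^1.852 / (144^1.852·0.0425^4.8704) = 66.98 m

h_f ≈ 67.0 m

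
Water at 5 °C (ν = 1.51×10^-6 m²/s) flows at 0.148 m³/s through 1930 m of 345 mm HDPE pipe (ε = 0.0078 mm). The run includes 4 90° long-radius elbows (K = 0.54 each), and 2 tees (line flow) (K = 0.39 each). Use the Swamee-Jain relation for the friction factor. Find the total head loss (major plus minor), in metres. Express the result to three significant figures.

V = 4Q/(πD²) = 1.583 m/s; V²/2g = 0.1278 m
Re = 3.62×10^5, ε/D = 2.26×10^-5 → f = 0.01418 (Swamee-Jain)
Major: h_f = f(L/D)·V²/2g = 0.01418·5594·0.1278 = 10.13 m
Minor: ΣK = 2.94; h_m = ΣK·V²/2g = 0.3756 m
Total H_L = 10.13 + 0.3756 = 10.51 m

H_L ≈ 10.5 m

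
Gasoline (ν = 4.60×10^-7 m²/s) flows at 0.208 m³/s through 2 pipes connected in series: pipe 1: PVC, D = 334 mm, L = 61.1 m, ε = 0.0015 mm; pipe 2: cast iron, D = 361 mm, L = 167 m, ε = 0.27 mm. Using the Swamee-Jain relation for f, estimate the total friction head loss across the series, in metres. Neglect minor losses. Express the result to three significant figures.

Pipe 1: V = 2.374 m/s, Re = 1.72×10^6, ε/D = 4.49×10^-6, f = 0.01077, h_1 = f(L/D)V²/2g = 0.5660 m
Pipe 2: V = 2.032 m/s, Re = 1.59×10^6, ε/D = 7.48×10^-4, f = 0.01863, h_2 = f(L/D)V²/2g = 1.814 m
Series → Q common, losses add: H = Σh = 2.380 m

H ≈ 2.38 m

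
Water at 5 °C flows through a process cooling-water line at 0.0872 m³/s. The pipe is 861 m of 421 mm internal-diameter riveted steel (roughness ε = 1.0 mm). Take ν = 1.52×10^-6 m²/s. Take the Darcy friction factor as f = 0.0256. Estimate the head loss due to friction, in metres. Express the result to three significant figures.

V = 4Q/(πD²) = 4·0.0872/(π·0.421²) = 0.6264 m/s
h_f = f(L/D)V²/(2g) = 0.02560·(861/0.421)·0.6264²/(2·9.81) = 1.047 m

h_f ≈ 1.05 m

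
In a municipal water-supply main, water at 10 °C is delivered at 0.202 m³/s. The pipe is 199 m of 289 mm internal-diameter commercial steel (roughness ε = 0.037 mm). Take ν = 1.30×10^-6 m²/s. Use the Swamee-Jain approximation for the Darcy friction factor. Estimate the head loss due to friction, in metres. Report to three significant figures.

h_f ≈ 4.77 m

V = 4Q/(πD²) = 4·0.202/(π·0.289²) = 3.079 m/s
Re = VD/ν = 3.079·0.289/1.30×10^-6 = 6.85×10^5 → turbulent
ε/D = 0.037/289 = 1.28×10^-4
Swamee-Jain: f = 0.01434
h_f = f(L/D)V²/(2g) = 0.01434·(199/0.289)·3.079²/(2·9.81) = 4.772 m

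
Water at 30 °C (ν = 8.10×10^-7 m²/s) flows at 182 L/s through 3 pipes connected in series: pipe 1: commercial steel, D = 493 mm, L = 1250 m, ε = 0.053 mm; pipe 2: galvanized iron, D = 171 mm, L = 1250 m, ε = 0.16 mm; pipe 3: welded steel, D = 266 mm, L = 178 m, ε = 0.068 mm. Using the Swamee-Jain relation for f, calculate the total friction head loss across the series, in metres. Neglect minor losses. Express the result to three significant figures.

Pipe 1: V = 0.9534 m/s, Re = 5.80×10^5, ε/D = 1.08×10^-4, f = 0.01432, h_1 = f(L/D)V²/2g = 1.682 m
Pipe 2: V = 7.925 m/s, Re = 1.67×10^6, ε/D = 9.36×10^-4, f = 0.01958, h_2 = f(L/D)V²/2g = 458.2 m
Pipe 3: V = 3.275 m/s, Re = 1.08×10^6, ε/D = 2.56×10^-4, f = 0.01529, h_3 = f(L/D)V²/2g = 5.594 m
Series → Q common, losses add: H = Σh = 465.5 m

H ≈ 465 m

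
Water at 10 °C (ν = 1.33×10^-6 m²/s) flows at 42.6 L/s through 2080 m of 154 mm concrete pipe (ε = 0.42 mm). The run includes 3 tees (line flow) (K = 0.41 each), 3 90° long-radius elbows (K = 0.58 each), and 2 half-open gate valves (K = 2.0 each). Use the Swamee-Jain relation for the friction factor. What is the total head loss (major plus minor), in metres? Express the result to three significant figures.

H_L ≈ 96.1 m

V = 4Q/(πD²) = 2.287 m/s; V²/2g = 0.2666 m
Re = 2.65×10^5, ε/D = 0.00273 → f = 0.02618 (Swamee-Jain)
Major: h_f = f(L/D)·V²/2g = 0.02618·13506·0.2666 = 94.28 m
Minor: ΣK = 6.97; h_m = ΣK·V²/2g = 1.858 m
Total H_L = 94.28 + 1.858 = 96.13 m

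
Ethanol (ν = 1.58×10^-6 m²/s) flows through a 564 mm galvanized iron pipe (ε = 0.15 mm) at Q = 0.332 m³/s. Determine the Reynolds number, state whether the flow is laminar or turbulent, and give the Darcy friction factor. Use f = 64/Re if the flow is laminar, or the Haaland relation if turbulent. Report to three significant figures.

Re ≈ 4.74×10^5; turbulent; f ≈ 0.0159

V = 4Q/(πD²) = 1.329 m/s
Re = VD/ν = 1.329·0.564/1.58×10^-6 = 4.74×10^5
Re > 4000 → turbulent; ε/D = 2.66×10^-4
Haaland: f = 0.01593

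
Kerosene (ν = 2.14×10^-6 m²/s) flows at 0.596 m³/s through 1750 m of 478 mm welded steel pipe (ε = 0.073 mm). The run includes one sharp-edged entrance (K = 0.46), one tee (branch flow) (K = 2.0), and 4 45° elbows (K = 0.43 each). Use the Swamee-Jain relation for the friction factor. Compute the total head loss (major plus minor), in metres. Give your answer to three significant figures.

V = 4Q/(πD²) = 3.321 m/s; V²/2g = 0.5622 m
Re = 7.42×10^5, ε/D = 1.53×10^-4 → f = 0.01453 (Swamee-Jain)
Major: h_f = f(L/D)·V²/2g = 0.01453·3661·0.5622 = 29.91 m
Minor: ΣK = 4.18; h_m = ΣK·V²/2g = 2.350 m
Total H_L = 29.91 + 2.350 = 32.26 m

H_L ≈ 32.3 m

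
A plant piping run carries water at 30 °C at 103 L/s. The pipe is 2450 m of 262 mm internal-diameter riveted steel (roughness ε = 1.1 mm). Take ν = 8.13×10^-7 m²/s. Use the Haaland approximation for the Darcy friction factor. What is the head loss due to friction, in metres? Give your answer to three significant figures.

h_f ≈ 50.5 m

V = 4Q/(πD²) = 4·0.103/(π·0.262²) = 1.910 m/s
Re = VD/ν = 1.910·0.262/8.13×10^-7 = 6.16×10^5 → turbulent
ε/D = 1.1/262 = 0.00420
Haaland: f = 0.02904
h_f = f(L/D)V²/(2g) = 0.02904·(2450/0.262)·1.910²/(2·9.81) = 50.52 m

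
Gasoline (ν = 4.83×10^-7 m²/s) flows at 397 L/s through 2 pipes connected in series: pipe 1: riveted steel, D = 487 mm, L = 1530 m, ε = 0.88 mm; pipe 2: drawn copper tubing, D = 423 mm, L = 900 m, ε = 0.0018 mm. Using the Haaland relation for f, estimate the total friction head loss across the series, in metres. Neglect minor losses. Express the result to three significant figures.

H ≈ 25.5 m

Pipe 1: V = 2.131 m/s, Re = 2.15×10^6, ε/D = 0.00181, f = 0.02293, h_1 = f(L/D)V²/2g = 16.68 m
Pipe 2: V = 2.825 m/s, Re = 2.47×10^6, ε/D = 4.26×10^-6, f = 0.01014, h_2 = f(L/D)V²/2g = 8.778 m
Series → Q common, losses add: H = Σh = 25.45 m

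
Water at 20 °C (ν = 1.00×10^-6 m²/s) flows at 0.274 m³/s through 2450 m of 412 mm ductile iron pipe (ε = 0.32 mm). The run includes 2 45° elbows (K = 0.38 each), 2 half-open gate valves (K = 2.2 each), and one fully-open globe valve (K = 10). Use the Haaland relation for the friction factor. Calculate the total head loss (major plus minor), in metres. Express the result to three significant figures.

V = 4Q/(πD²) = 2.055 m/s; V²/2g = 0.2153 m
Re = 8.47×10^5, ε/D = 7.77×10^-4 → f = 0.01889 (Haaland)
Major: h_f = f(L/D)·V²/2g = 0.01889·5947·0.2153 = 24.19 m
Minor: ΣK = 15.2; h_m = ΣK·V²/2g = 3.264 m
Total H_L = 24.19 + 3.264 = 27.45 m

H_L ≈ 27.5 m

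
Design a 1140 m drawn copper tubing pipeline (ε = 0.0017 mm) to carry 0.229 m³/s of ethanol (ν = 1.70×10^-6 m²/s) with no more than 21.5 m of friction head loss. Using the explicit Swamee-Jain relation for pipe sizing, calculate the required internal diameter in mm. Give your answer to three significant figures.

D ≈ 317 mm

Swamee-Jain (Type III): D = 0.66·[ε^1.25·(LQ²/(gh_f))^4.75 + ν·Q^9.4·(L/(gh_f))^5.2]^0.04
LQ²/(gh_f) = 0.2834; L/(gh_f) = 5.405
Term 1 = ε^1.25·(…)^4.75 = 1.54×10^-10; Term 2 = ν·Q^9.4·(…)^5.2 = 1.06×10^-8
D = 0.66·(1.54×10^-10 + 1.06×10^-8)^0.04 = 0.3168 m = 317 mm
Check: V = 2.91 m/s, Re = 5.41×10^5, f = 0.01300, h_f = 20.1 m ≈ 21.5 m ✓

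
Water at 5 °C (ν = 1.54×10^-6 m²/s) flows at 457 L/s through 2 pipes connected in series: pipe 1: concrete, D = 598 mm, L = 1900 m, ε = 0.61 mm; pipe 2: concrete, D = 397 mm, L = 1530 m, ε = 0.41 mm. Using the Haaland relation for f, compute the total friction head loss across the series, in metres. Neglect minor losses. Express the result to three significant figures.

H ≈ 62.5 m

Pipe 1: V = 1.627 m/s, Re = 6.32×10^5, ε/D = 0.00102, f = 0.02018, h_1 = f(L/D)V²/2g = 8.653 m
Pipe 2: V = 3.692 m/s, Re = 9.52×10^5, ε/D = 0.00103, f = 0.02010, h_2 = f(L/D)V²/2g = 53.82 m
Series → Q common, losses add: H = Σh = 62.47 m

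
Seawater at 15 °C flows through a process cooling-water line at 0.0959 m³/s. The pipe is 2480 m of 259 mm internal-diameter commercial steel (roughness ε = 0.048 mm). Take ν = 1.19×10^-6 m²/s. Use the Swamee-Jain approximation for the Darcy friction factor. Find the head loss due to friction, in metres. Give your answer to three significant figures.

h_f ≈ 25.4 m

V = 4Q/(πD²) = 4·0.0959/(π·0.259²) = 1.820 m/s
Re = VD/ν = 1.820·0.259/1.19×10^-6 = 3.96×10^5 → turbulent
ε/D = 0.048/259 = 1.85×10^-4
Swamee-Jain: f = 0.01571
h_f = f(L/D)V²/(2g) = 0.01571·(2480/0.259)·1.820²/(2·9.81) = 25.41 m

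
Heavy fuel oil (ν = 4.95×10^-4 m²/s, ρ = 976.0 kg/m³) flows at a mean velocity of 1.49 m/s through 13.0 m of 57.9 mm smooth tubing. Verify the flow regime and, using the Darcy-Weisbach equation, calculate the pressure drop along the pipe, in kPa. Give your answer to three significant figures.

Δp ≈ 89.3 kPa

Re = VD/ν = 1.49·0.05790/4.95×10^-4 = 174 → laminar (Re < 2300)
f = 64/Re = 0.3672
h_f = f(L/D)V²/(2g) = 0.3672·(13.0/0.05790)·1.49²/(2·9.81) = 9.330 m
Δp = ρg·h_f = 976.0·9.81·9.330 = 89.33 kPa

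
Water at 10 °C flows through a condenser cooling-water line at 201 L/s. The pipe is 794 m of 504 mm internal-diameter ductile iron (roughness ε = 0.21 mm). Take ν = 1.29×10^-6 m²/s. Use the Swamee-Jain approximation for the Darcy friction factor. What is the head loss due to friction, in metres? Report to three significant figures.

V = 4Q/(πD²) = 4·0.201/(π·0.504²) = 1.008 m/s
Re = VD/ν = 1.008·0.504/1.29×10^-6 = 3.94×10^5 → turbulent
ε/D = 0.21/504 = 4.17×10^-4
Swamee-Jain: f = 0.01749
h_f = f(L/D)V²/(2g) = 0.01749·(794/0.504)·1.008²/(2·9.81) = 1.425 m

h_f ≈ 1.43 m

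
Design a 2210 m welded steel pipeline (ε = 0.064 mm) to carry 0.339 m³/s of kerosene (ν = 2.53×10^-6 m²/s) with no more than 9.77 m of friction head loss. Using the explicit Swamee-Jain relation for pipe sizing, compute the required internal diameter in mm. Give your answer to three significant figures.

D ≈ 512 mm

Swamee-Jain (Type III): D = 0.66·[ε^1.25·(LQ²/(gh_f))^4.75 + ν·Q^9.4·(L/(gh_f))^5.2]^0.04
LQ²/(gh_f) = 2.650; L/(gh_f) = 23.06
Term 1 = ε^1.25·(…)^4.75 = 5.86×10^-4; Term 2 = ν·Q^9.4·(…)^5.2 = 0.00118
D = 0.66·(5.86×10^-4 + 0.00118)^0.04 = 0.5122 m = 512 mm
Check: V = 1.64 m/s, Re = 3.33×10^5, f = 0.01546, h_f = 9.20 m ≈ 9.77 m ✓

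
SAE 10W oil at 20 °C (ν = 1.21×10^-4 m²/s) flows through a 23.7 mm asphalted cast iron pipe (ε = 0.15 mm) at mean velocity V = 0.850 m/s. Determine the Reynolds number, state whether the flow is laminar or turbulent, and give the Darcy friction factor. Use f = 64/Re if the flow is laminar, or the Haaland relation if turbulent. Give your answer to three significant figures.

Re = VD/ν = 0.8500·0.0237/1.21×10^-4 = 166
Re < 2300 → laminar → f = 64/Re = 0.3844

Re ≈ 166; laminar; f = 64/Re ≈ 0.384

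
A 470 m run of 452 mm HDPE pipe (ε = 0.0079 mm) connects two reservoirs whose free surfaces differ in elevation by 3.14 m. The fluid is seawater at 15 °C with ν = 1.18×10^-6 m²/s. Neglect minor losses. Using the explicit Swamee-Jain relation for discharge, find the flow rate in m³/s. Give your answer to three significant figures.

Swamee-Jain (Type II): Q = -0.965·√(gD⁵h_f/L)·ln[ε/(3.7D) + √(3.17ν²L/(gD³h_f))]
√(gD⁵h_f/L) = √(9.81·0.452⁵·3.14/470) = 0.03516
ε/(3.7D) = 4.72×10^-6; √(3.17ν²L/(gD³h_f)) = 2.70×10^-5
Q = -0.965·0.03516·ln(3.173×10^-5) = 0.3515 m³/s
Check: V = 2.19 m/s, Re = 8.39×10^5, f = 0.01234, h_f = 3.14 m ≈ 3.14 m ✓

Q ≈ 0.351 m³/s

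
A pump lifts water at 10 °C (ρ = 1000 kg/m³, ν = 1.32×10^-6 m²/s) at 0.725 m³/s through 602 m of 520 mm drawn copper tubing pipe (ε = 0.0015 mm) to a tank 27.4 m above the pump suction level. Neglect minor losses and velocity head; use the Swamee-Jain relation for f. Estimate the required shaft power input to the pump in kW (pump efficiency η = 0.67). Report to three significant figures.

P_shaft ≈ 372 kW

V = 4Q/(πD²) = 3.414 m/s; Re = 1.34×10^6; ε/D = 2.88×10^-6; f = 0.01114
h_f = f(L/D)V²/2g = 7.658 m
Total head H = z + h_f = 27.4 + 7.658 = 35.06 m
P_hyd = ρgQH = 1000·9.81·0.725·35.06 = 249.3 kW
P_shaft = P_hyd/η = 249.3/0.67 = 372.2 kW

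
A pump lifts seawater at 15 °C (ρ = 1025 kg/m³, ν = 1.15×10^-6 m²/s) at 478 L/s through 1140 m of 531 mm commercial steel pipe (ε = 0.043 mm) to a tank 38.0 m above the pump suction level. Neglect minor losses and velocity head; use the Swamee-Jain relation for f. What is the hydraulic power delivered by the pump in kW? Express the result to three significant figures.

V = 4Q/(πD²) = 2.158 m/s; Re = 9.97×10^5; ε/D = 8.10×10^-5; f = 0.01322
h_f = f(L/D)V²/2g = 6.740 m
Total head H = z + h_f = 38.0 + 6.740 = 44.74 m
P_hyd = ρgQH = 1025·9.81·0.478·44.74 = 215.0 kW

P_hyd ≈ 215 kW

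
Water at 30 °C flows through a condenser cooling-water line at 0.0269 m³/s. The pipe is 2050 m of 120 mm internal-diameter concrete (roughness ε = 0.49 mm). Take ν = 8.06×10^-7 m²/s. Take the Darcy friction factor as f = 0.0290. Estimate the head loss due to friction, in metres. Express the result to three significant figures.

V = 4Q/(πD²) = 4·0.0269/(π·0.120²) = 2.378 m/s
h_f = f(L/D)V²/(2g) = 0.02900·(2050/0.120)·2.378²/(2·9.81) = 142.8 m

h_f ≈ 143 m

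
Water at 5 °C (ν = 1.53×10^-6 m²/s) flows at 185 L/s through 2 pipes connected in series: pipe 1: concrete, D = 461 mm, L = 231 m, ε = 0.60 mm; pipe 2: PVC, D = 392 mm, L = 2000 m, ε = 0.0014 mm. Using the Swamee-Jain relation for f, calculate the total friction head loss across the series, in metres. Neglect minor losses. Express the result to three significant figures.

H ≈ 9.07 m

Pipe 1: V = 1.108 m/s, Re = 3.34×10^5, ε/D = 0.00130, f = 0.02183, h_1 = f(L/D)V²/2g = 0.6850 m
Pipe 2: V = 1.533 m/s, Re = 3.93×10^5, ε/D = 3.57×10^-6, f = 0.01372, h_2 = f(L/D)V²/2g = 8.386 m
Series → Q common, losses add: H = Σh = 9.071 m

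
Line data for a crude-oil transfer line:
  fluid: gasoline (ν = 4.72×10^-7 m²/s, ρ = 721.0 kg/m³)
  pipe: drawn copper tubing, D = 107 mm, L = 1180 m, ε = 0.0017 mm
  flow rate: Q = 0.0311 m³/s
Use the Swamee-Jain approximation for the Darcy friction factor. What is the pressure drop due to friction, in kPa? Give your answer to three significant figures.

Δp ≈ 591 kPa

V = 4Q/(πD²) = 4·0.0311/(π·0.107²) = 3.459 m/s
Re = VD/ν = 3.459·0.107/4.72×10^-7 = 7.84×10^5 → turbulent
ε/D = 0.0017/107 = 1.59×10^-5
Swamee-Jain: f = 0.01243
h_f = f(L/D)V²/(2g) = 0.01243·(1180/0.107)·3.459²/(2·9.81) = 83.57 m
Δp = ρg·h_f = 721.0·9.81·83.57 = 591.1 kPa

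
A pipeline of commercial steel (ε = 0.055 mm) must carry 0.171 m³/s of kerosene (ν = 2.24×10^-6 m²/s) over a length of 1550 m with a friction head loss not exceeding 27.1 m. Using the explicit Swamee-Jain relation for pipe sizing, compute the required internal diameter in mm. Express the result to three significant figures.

D ≈ 298 mm

Swamee-Jain (Type III): D = 0.66·[ε^1.25·(LQ²/(gh_f))^4.75 + ν·Q^9.4·(L/(gh_f))^5.2]^0.04
LQ²/(gh_f) = 0.1705; L/(gh_f) = 5.830
Term 1 = ε^1.25·(…)^4.75 = 1.06×10^-9; Term 2 = ν·Q^9.4·(…)^5.2 = 1.32×10^-9
D = 0.66·(1.06×10^-9 + 1.32×10^-9)^0.04 = 0.2983 m = 298 mm
Check: V = 2.45 m/s, Re = 3.26×10^5, f = 0.01603, h_f = 25.4 m ≈ 27.1 m ✓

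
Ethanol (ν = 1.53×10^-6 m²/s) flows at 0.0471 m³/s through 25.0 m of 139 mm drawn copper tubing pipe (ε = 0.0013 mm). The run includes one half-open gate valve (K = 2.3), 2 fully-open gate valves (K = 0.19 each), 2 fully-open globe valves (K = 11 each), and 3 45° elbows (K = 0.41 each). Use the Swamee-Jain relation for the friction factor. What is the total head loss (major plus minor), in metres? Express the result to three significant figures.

H_L ≈ 14.0 m

V = 4Q/(πD²) = 3.104 m/s; V²/2g = 0.4910 m
Re = 2.82×10^5, ε/D = 9.35×10^-6 → f = 0.01465 (Swamee-Jain)
Major: h_f = f(L/D)·V²/2g = 0.01465·179.9·0.4910 = 1.294 m
Minor: ΣK = 25.9; h_m = ΣK·V²/2g = 12.72 m
Total H_L = 1.294 + 12.72 = 14.02 m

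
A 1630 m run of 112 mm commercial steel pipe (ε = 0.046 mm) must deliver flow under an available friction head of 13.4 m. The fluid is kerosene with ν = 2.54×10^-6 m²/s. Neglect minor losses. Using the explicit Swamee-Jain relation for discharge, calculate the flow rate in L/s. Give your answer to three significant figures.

Swamee-Jain (Type II): Q = -0.965·√(gD⁵h_f/L)·ln[ε/(3.7D) + √(3.17ν²L/(gD³h_f))]
√(gD⁵h_f/L) = √(9.81·0.112⁵·13.4/1630) = 0.001192
ε/(3.7D) = 1.11×10^-4; √(3.17ν²L/(gD³h_f)) = 4.25×10^-4
Q = -0.965·0.001192·ln(5.359×10^-4) = 0.008665 m³/s
Check: V = 0.879 m/s, Re = 3.88×10^4, f = 0.02338, h_f = 13.4 m ≈ 13.4 m ✓

Q ≈ 8.66 L/s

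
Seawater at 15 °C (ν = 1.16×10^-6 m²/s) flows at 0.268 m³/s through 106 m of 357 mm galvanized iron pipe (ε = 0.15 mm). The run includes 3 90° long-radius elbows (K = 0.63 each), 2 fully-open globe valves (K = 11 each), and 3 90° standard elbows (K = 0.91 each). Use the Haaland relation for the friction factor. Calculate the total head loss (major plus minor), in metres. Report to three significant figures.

V = 4Q/(πD²) = 2.677 m/s; V²/2g = 0.3654 m
Re = 8.24×10^5, ε/D = 4.20×10^-4 → f = 0.01670 (Haaland)
Major: h_f = f(L/D)·V²/2g = 0.01670·296.9·0.3654 = 1.811 m
Minor: ΣK = 26.6; h_m = ΣK·V²/2g = 9.726 m
Total H_L = 1.811 + 9.726 = 11.54 m

H_L ≈ 11.5 m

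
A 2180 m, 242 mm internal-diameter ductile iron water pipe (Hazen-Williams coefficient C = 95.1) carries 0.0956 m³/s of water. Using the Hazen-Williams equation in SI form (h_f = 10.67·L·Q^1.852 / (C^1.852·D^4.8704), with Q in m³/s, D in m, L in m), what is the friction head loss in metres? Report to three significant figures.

h_f = 10.67·2180·0.0956^1.852 / (95.1^1.852·0.242^4.8704) = 65.45 m

h_f ≈ 65.4 m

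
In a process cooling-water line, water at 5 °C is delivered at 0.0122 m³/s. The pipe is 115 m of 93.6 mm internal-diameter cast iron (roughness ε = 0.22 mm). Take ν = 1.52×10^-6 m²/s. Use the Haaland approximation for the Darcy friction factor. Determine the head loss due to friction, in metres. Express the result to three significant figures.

V = 4Q/(πD²) = 4·0.0122/(π·0.0936²) = 1.773 m/s
Re = VD/ν = 1.773·0.0936/1.52×10^-6 = 1.09×10^5 → turbulent
ε/D = 0.22/93.6 = 0.00235
Haaland: f = 0.02576
h_f = f(L/D)V²/(2g) = 0.02576·(115/0.0936)·1.773²/(2·9.81) = 5.072 m

h_f ≈ 5.07 m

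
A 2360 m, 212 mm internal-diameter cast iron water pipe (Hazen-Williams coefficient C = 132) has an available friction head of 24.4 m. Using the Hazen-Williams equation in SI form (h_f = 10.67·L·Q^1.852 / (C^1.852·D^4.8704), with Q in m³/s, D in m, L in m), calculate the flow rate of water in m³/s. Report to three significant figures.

Rearranging: Q = [h_f·C^1.852·D^4.8704 / (10.67·L)]^(1/1.852)
Q = [24.4·132^1.852·0.212^4.8704 / (10.67·2360)]^0.540 = 0.05269 m³/s

Q ≈ 0.0527 m³/s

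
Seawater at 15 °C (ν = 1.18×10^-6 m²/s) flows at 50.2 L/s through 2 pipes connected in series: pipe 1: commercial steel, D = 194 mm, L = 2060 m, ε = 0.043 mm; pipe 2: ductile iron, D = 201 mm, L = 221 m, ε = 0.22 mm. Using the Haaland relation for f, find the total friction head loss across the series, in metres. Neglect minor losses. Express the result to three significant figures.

Pipe 1: V = 1.698 m/s, Re = 2.79×10^5, ε/D = 2.22×10^-4, f = 0.01635, h_1 = f(L/D)V²/2g = 25.53 m
Pipe 2: V = 1.582 m/s, Re = 2.69×10^5, ε/D = 0.00109, f = 0.02100, h_2 = f(L/D)V²/2g = 2.945 m
Series → Q common, losses add: H = Σh = 28.47 m

H ≈ 28.5 m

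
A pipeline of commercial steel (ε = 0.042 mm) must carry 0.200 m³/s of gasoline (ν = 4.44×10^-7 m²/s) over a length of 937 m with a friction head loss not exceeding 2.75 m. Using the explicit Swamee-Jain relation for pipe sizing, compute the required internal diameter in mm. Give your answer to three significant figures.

D ≈ 434 mm

Swamee-Jain (Type III): D = 0.66·[ε^1.25·(LQ²/(gh_f))^4.75 + ν·Q^9.4·(L/(gh_f))^5.2]^0.04
LQ²/(gh_f) = 1.389; L/(gh_f) = 34.73
Term 1 = ε^1.25·(…)^4.75 = 1.61×10^-5; Term 2 = ν·Q^9.4·(…)^5.2 = 1.23×10^-5
D = 0.66·(1.61×10^-5 + 1.23×10^-5)^0.04 = 0.4342 m = 434 mm
Check: V = 1.35 m/s, Re = 1.32×10^6, f = 0.01317, h_f = 2.64 m ≈ 2.75 m ✓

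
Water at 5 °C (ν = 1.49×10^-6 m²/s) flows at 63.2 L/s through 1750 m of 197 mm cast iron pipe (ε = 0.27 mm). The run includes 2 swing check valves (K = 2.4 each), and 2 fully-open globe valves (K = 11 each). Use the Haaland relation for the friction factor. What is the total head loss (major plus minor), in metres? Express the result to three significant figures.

H_L ≈ 48.7 m

V = 4Q/(πD²) = 2.073 m/s; V²/2g = 0.2191 m
Re = 2.74×10^5, ε/D = 0.00137 → f = 0.02202 (Haaland)
Major: h_f = f(L/D)·V²/2g = 0.02202·8883·0.2191 = 42.87 m
Minor: ΣK = 26.8; h_m = ΣK·V²/2g = 5.873 m
Total H_L = 42.87 + 5.873 = 48.74 m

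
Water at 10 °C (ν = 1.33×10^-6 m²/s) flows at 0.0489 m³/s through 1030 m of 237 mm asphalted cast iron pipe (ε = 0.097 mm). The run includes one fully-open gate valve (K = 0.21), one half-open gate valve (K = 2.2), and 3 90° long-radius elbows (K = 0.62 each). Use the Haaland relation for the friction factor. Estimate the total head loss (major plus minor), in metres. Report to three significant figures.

H_L ≈ 5.21 m

V = 4Q/(πD²) = 1.108 m/s; V²/2g = 0.06262 m
Re = 1.98×10^5, ε/D = 4.09×10^-4 → f = 0.01817 (Haaland)
Major: h_f = f(L/D)·V²/2g = 0.01817·4346·0.06262 = 4.944 m
Minor: ΣK = 4.27; h_m = ΣK·V²/2g = 0.2674 m
Total H_L = 4.944 + 0.2674 = 5.212 m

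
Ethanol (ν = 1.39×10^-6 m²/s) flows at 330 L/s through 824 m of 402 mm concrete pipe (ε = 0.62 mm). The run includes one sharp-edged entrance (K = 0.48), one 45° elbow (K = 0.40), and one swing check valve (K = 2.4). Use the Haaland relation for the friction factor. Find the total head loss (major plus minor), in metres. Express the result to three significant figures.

H_L ≈ 16.8 m

V = 4Q/(πD²) = 2.600 m/s; V²/2g = 0.3445 m
Re = 7.52×10^5, ε/D = 0.00154 → f = 0.02219 (Haaland)
Major: h_f = f(L/D)·V²/2g = 0.02219·2050·0.3445 = 15.67 m
Minor: ΣK = 3.28; h_m = ΣK·V²/2g = 1.130 m
Total H_L = 15.67 + 1.130 = 16.80 m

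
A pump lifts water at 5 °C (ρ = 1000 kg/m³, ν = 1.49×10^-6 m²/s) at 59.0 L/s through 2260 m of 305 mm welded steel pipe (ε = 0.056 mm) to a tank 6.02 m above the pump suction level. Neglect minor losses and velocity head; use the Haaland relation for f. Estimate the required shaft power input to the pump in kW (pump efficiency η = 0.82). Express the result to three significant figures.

V = 4Q/(πD²) = 0.8075 m/s; Re = 1.65×10^5; ε/D = 1.84×10^-4; f = 0.01722
h_f = f(L/D)V²/2g = 4.241 m
Total head H = z + h_f = 6.02 + 4.241 = 10.26 m
P_hyd = ρgQH = 1000·9.81·0.0590·10.26 = 5.939 kW
P_shaft = P_hyd/η = 5.939/0.82 = 7.243 kW

P_shaft ≈ 7.24 kW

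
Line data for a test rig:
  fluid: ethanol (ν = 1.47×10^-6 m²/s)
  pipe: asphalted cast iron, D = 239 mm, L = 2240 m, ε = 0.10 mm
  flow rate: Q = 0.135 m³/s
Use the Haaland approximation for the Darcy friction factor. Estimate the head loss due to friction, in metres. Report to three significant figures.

h_f ≈ 73.8 m

V = 4Q/(πD²) = 4·0.135/(π·0.239²) = 3.009 m/s
Re = VD/ν = 3.009·0.239/1.47×10^-6 = 4.89×10^5 → turbulent
ε/D = 0.10/239 = 4.18×10^-4
Haaland: f = 0.01706
h_f = f(L/D)V²/(2g) = 0.01706·(2240/0.239)·3.009²/(2·9.81) = 73.78 m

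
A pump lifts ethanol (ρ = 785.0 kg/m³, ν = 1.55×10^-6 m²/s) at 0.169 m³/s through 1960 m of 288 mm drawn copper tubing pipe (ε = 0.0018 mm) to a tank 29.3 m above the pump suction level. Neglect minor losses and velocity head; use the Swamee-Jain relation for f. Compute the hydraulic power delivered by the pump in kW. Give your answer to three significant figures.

V = 4Q/(πD²) = 2.594 m/s; Re = 4.82×10^5; ε/D = 6.25×10^-6; f = 0.01328
h_f = f(L/D)V²/2g = 30.99 m
Total head H = z + h_f = 29.3 + 30.99 = 60.29 m
P_hyd = ρgQH = 785.0·9.81·0.169·60.29 = 78.47 kW

P_hyd ≈ 78.5 kW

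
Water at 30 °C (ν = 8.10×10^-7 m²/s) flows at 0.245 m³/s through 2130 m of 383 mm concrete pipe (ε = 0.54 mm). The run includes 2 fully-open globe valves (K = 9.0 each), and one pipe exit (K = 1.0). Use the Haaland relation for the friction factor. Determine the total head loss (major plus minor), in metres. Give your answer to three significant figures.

H_L ≈ 32.1 m

V = 4Q/(πD²) = 2.127 m/s; V²/2g = 0.2305 m
Re = 1.01×10^6, ε/D = 0.00141 → f = 0.02164 (Haaland)
Major: h_f = f(L/D)·V²/2g = 0.02164·5561·0.2305 = 27.73 m
Minor: ΣK = 19.0; h_m = ΣK·V²/2g = 4.379 m
Total H_L = 27.73 + 4.379 = 32.11 m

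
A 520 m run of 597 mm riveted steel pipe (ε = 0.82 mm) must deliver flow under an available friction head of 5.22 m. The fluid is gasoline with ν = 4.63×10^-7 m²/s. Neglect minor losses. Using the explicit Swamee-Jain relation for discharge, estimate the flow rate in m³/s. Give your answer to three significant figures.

Q ≈ 0.657 m³/s

Swamee-Jain (Type II): Q = -0.965·√(gD⁵h_f/L)·ln[ε/(3.7D) + √(3.17ν²L/(gD³h_f))]
√(gD⁵h_f/L) = √(9.81·0.597⁵·5.22/520) = 0.08642
ε/(3.7D) = 3.71×10^-4; √(3.17ν²L/(gD³h_f)) = 5.69×10^-6
Q = -0.965·0.08642·ln(3.769×10^-4) = 0.6574 m³/s
Check: V = 2.35 m/s, Re = 3.03×10^6, f = 0.02137, h_f = 5.23 m ≈ 5.22 m ✓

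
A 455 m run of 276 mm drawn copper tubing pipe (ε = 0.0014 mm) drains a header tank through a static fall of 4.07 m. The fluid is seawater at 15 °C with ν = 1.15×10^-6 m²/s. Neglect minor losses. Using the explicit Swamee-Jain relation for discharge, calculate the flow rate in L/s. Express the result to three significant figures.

Swamee-Jain (Type II): Q = -0.965·√(gD⁵h_f/L)·ln[ε/(3.7D) + √(3.17ν²L/(gD³h_f))]
√(gD⁵h_f/L) = √(9.81·0.276⁵·4.07/455) = 0.01185
ε/(3.7D) = 1.37×10^-6; √(3.17ν²L/(gD³h_f)) = 4.77×10^-5
Q = -0.965·0.01185·ln(4.904×10^-5) = 0.1135 m³/s
Check: V = 1.90 m/s, Re = 4.55×10^5, f = 0.01339, h_f = 4.05 m ≈ 4.07 m ✓

Q ≈ 114 L/s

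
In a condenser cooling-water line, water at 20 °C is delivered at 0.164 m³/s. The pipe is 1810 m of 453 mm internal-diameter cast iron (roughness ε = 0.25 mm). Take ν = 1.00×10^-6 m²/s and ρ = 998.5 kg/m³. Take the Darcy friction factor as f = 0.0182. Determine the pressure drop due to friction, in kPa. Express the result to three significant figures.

Δp ≈ 37.6 kPa

V = 4Q/(πD²) = 4·0.164/(π·0.453²) = 1.018 m/s
h_f = f(L/D)V²/(2g) = 0.01820·(1810/0.453)·1.018²/(2·9.81) = 3.838 m
Δp = ρg·h_f = 998.5·9.81·3.838 = 37.59 kPa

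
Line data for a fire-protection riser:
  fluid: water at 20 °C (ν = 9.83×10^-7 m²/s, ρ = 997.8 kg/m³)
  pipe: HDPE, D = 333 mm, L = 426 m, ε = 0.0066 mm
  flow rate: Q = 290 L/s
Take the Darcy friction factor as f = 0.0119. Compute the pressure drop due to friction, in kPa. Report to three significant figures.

V = 4Q/(πD²) = 4·0.290/(π·0.333²) = 3.330 m/s
h_f = f(L/D)V²/(2g) = 0.01190·(426/0.333)·3.330²/(2·9.81) = 8.603 m
Δp = ρg·h_f = 997.8·9.81·8.603 = 84.21 kPa

Δp ≈ 84.2 kPa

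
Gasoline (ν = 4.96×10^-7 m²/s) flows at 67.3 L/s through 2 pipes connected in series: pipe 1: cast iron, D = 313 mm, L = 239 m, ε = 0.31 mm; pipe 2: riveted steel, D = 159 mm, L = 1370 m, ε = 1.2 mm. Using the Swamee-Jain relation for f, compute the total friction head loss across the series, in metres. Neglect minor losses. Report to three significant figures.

Pipe 1: V = 0.8747 m/s, Re = 5.52×10^5, ε/D = 9.90×10^-4, f = 0.02025, h_1 = f(L/D)V²/2g = 0.6030 m
Pipe 2: V = 3.389 m/s, Re = 1.09×10^6, ε/D = 0.00755, f = 0.03465, h_2 = f(L/D)V²/2g = 174.8 m
Series → Q common, losses add: H = Σh = 175.4 m

H ≈ 175 m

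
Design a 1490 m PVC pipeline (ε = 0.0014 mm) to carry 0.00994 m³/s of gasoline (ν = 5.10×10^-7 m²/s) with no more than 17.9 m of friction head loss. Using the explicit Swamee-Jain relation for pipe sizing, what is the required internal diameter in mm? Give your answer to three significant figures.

Swamee-Jain (Type III): D = 0.66·[ε^1.25·(LQ²/(gh_f))^4.75 + ν·Q^9.4·(L/(gh_f))^5.2]^0.04
LQ²/(gh_f) = 8.384×10^-4; L/(gh_f) = 8.485
Term 1 = ε^1.25·(…)^4.75 = 1.17×10^-22; Term 2 = ν·Q^9.4·(…)^5.2 = 5.15×10^-21
D = 0.66·(1.17×10^-22 + 5.15×10^-21)^0.04 = 0.1020 m = 102 mm
Check: V = 1.22 m/s, Re = 2.43×10^5, f = 0.01510, h_f = 16.7 m ≈ 17.9 m ✓

D ≈ 102 mm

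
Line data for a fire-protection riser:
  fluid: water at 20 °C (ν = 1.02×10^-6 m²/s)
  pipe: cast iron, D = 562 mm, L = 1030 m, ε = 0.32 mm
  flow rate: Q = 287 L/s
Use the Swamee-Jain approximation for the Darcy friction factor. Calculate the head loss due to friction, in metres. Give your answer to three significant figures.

V = 4Q/(πD²) = 4·0.287/(π·0.562²) = 1.157 m/s
Re = VD/ν = 1.157·0.562/1.02×10^-6 = 6.37×10^5 → turbulent
ε/D = 0.32/562 = 5.69×10^-4
Swamee-Jain: f = 0.01801
h_f = f(L/D)V²/(2g) = 0.01801·(1030/0.562)·1.157²/(2·9.81) = 2.252 m

h_f ≈ 2.25 m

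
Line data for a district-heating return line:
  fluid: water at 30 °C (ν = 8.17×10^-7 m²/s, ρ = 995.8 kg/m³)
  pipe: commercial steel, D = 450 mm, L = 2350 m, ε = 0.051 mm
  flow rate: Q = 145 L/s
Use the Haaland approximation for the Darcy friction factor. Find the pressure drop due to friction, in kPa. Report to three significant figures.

V = 4Q/(πD²) = 4·0.145/(π·0.450²) = 0.9117 m/s
Re = VD/ν = 0.9117·0.450/8.17×10^-7 = 5.02×10^5 → turbulent
ε/D = 0.051/450 = 1.13×10^-4
Haaland: f = 0.01440
h_f = f(L/D)V²/(2g) = 0.01440·(2350/0.450)·0.9117²/(2·9.81) = 3.187 m
Δp = ρg·h_f = 995.8·9.81·3.187 = 31.13 kPa

Δp ≈ 31.1 kPa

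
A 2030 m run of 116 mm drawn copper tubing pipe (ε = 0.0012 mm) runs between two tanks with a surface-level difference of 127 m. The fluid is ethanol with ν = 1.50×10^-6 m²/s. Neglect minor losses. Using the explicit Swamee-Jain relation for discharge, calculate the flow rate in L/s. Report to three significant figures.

Swamee-Jain (Type II): Q = -0.965·√(gD⁵h_f/L)·ln[ε/(3.7D) + √(3.17ν²L/(gD³h_f))]
√(gD⁵h_f/L) = √(9.81·0.116⁵·127/2030) = 0.003590
ε/(3.7D) = 2.80×10^-6; √(3.17ν²L/(gD³h_f)) = 8.63×10^-5
Q = -0.965·0.003590·ln(8.908×10^-5) = 0.03231 m³/s
Check: V = 3.06 m/s, Re = 2.36×10^5, f = 0.01514, h_f = 126 m ≈ 127 m ✓

Q ≈ 32.3 L/s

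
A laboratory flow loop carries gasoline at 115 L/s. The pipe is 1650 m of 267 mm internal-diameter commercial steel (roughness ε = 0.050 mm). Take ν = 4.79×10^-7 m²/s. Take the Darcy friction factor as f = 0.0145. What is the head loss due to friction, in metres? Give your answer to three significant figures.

h_f ≈ 19.3 m

V = 4Q/(πD²) = 4·0.115/(π·0.267²) = 2.054 m/s
h_f = f(L/D)V²/(2g) = 0.01450·(1650/0.267)·2.054²/(2·9.81) = 19.27 m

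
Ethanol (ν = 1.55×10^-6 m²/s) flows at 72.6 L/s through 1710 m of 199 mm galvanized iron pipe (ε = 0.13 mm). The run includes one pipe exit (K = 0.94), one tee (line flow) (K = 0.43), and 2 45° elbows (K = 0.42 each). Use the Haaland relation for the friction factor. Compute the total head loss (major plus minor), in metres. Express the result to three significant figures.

H_L ≈ 45.7 m

V = 4Q/(πD²) = 2.334 m/s; V²/2g = 0.2777 m
Re = 3.00×10^5, ε/D = 6.53×10^-4 → f = 0.01891 (Haaland)
Major: h_f = f(L/D)·V²/2g = 0.01891·8593·0.2777 = 45.13 m
Minor: ΣK = 2.21; h_m = ΣK·V²/2g = 0.6137 m
Total H_L = 45.13 + 0.6137 = 45.75 m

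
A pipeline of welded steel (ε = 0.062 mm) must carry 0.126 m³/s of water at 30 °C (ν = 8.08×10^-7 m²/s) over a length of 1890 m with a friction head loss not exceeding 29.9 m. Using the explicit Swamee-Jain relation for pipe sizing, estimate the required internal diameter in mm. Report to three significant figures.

Swamee-Jain (Type III): D = 0.66·[ε^1.25·(LQ²/(gh_f))^4.75 + ν·Q^9.4·(L/(gh_f))^5.2]^0.04
LQ²/(gh_f) = 0.1023; L/(gh_f) = 6.443
Term 1 = ε^1.25·(…)^4.75 = 1.09×10^-10; Term 2 = ν·Q^9.4·(…)^5.2 = 4.55×10^-11
D = 0.66·(1.09×10^-10 + 4.55×10^-11)^0.04 = 0.2674 m = 267 mm
Check: V = 2.24 m/s, Re = 7.43×10^5, f = 0.01537, h_f = 27.9 m ≈ 29.9 m ✓

D ≈ 267 mm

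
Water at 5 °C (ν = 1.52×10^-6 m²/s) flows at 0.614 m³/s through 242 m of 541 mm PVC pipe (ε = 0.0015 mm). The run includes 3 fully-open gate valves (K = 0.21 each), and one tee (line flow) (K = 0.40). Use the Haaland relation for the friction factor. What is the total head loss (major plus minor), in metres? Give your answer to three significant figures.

V = 4Q/(πD²) = 2.671 m/s; V²/2g = 0.3636 m
Re = 9.51×10^5, ε/D = 2.77×10^-6 → f = 0.01173 (Haaland)
Major: h_f = f(L/D)·V²/2g = 0.01173·447.3·0.3636 = 1.908 m
Minor: ΣK = 1.03; h_m = ΣK·V²/2g = 0.3745 m
Total H_L = 1.908 + 0.3745 = 2.282 m

H_L ≈ 2.28 m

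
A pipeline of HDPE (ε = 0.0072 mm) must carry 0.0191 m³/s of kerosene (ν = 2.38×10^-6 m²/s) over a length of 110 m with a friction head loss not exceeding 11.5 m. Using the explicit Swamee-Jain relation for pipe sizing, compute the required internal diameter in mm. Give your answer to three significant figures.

Swamee-Jain (Type III): D = 0.66·[ε^1.25·(LQ²/(gh_f))^4.75 + ν·Q^9.4·(L/(gh_f))^5.2]^0.04
LQ²/(gh_f) = 3.557×10^-4; L/(gh_f) = 0.9750
Term 1 = ε^1.25·(…)^4.75 = 1.55×10^-23; Term 2 = ν·Q^9.4·(…)^5.2 = 1.45×10^-22
D = 0.66·(1.55×10^-23 + 1.45×10^-22)^0.04 = 0.08867 m = 88.7 mm
Check: V = 3.09 m/s, Re = 1.15×10^5, f = 0.01787, h_f = 10.8 m ≈ 11.5 m ✓

D ≈ 88.7 mm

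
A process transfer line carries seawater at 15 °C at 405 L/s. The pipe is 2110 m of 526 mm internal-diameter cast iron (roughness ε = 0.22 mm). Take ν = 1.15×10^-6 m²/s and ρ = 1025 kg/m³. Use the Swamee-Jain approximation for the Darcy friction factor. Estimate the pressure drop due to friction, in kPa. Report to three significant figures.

Δp ≈ 120 kPa

V = 4Q/(πD²) = 4·0.405/(π·0.526²) = 1.864 m/s
Re = VD/ν = 1.864·0.526/1.15×10^-6 = 8.52×10^5 → turbulent
ε/D = 0.22/526 = 4.18×10^-4
Swamee-Jain: f = 0.01682
h_f = f(L/D)V²/(2g) = 0.01682·(2110/0.526)·1.864²/(2·9.81) = 11.94 m
Δp = ρg·h_f = 1025·9.81·11.94 = 120.1 kPa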